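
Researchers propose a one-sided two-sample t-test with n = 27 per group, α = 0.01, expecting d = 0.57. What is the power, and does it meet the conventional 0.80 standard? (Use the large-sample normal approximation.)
Power ≈ 0.41; the study is underpowered (power < 0.80)

Power calculation (two-sample t-test, normal approximation):
z_β = d · √(n/2) - z_α
z_β = 0.57 · √(27/2) - 2.326
z_β = 0.57 · 3.674 - 2.326
z_β = -0.232

Power = Φ(z_β) = Φ(-0.232) ≈ 0.408

Effect size d = 0.57 is medium by Cohen's convention (0.2/0.5/0.8).

Threshold: power ≥ 0.80 is conventionally adequate.
Power ≈ 0.41 → the study is underpowered (power < 0.80).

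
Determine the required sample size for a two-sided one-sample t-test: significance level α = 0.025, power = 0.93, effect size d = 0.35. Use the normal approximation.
n = 113

Sample size formula (one-sample t-test, normal approximation):
n = ((z_{α/2} + z_β) / d)²

z_{α/2} = 2.241 (for α = 0.025, two-sided)
z_β = 1.476 (for power = 0.93)
d = 0.35

n = ((2.241 + 1.476) / 0.35)²
n = (10.620)²
n ≈ 112.78
Round up to the next whole number: n = 113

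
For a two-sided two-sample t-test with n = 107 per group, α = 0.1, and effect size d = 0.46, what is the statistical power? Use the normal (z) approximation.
Power ≈ 0.96

Power calculation (two-sample t-test, normal approximation):
z_β = d · √(n/2) - z_{α/2}
z_β = 0.46 · √(107/2) - 1.645
z_β = 0.46 · 7.314 - 1.645
z_β = 1.720

Power = Φ(z_β) = Φ(1.720) ≈ 0.957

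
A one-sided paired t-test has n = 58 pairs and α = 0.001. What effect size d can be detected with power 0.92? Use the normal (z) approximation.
d ≈ 0.59

Minimum detectable effect (paired t-test, normal approximation):
d = (z_α + z_β) / √n
d = (3.090 + 1.405) / √58
d = 4.495 / 7.616
d ≈ 0.59

By Cohen's convention (0.2 small / 0.5 medium / 0.8 large): medium effect.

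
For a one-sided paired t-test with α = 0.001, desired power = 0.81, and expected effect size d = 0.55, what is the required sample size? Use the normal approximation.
n = 53 pairs

Sample size formula (paired t-test, normal approximation):
n = ((z_α + z_β) / d)²

z_α = 3.090 (for α = 0.001, one-sided)
z_β = 0.878 (for power = 0.81)
d = 0.55

n = ((3.090 + 0.878) / 0.55)²
n = (7.215)²
n ≈ 52.06
Round up to the next whole number: n = 53 pairs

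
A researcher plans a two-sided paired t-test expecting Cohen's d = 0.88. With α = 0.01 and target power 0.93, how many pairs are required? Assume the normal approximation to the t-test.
n = 22 pairs

Sample size formula (paired t-test, normal approximation):
n = ((z_{α/2} + z_β) / d)²

z_{α/2} = 2.576 (for α = 0.01, two-sided)
z_β = 1.476 (for power = 0.93)
d = 0.88

n = ((2.576 + 1.476) / 0.88)²
n = (4.605)²
n ≈ 21.21
Round up to the next whole number: n = 22 pairs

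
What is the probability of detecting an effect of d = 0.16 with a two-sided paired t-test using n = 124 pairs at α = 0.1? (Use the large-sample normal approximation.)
Power ≈ 0.55

Power calculation (paired t-test, normal approximation):
z_β = d · √n - z_{α/2}
z_β = 0.16 · √124 - 1.645
z_β = 0.16 · 11.136 - 1.645
z_β = 0.137

Power = Φ(z_β) = Φ(0.137) ≈ 0.554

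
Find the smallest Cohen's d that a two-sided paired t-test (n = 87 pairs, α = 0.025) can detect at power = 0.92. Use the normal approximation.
d ≈ 0.39

Minimum detectable effect (paired t-test, normal approximation):
d = (z_{α/2} + z_β) / √n
d = (2.241 + 1.405) / √87
d = 3.646 / 9.327
d ≈ 0.39

By Cohen's convention (0.2 small / 0.5 medium / 0.8 large): small effect.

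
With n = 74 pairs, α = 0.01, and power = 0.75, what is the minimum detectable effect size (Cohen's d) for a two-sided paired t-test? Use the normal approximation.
d ≈ 0.38

Minimum detectable effect (paired t-test, normal approximation):
d = (z_{α/2} + z_β) / √n
d = (2.576 + 0.674) / √74
d = 3.250 / 8.602
d ≈ 0.38

By Cohen's convention (0.2 small / 0.5 medium / 0.8 large): small effect.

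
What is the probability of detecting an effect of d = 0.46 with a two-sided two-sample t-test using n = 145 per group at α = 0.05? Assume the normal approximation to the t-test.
Power ≈ 0.97

Power calculation (two-sample t-test, normal approximation):
z_β = d · √(n/2) - z_{α/2}
z_β = 0.46 · √(145/2) - 1.960
z_β = 0.46 · 8.515 - 1.960
z_β = 1.957

Power = Φ(z_β) = Φ(1.957) ≈ 0.975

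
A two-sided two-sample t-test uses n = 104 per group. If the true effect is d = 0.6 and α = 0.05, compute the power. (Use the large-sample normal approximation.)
Power ≈ 0.99

Power calculation (two-sample t-test, normal approximation):
z_β = d · √(n/2) - z_{α/2}
z_β = 0.6 · √(104/2) - 1.960
z_β = 0.6 · 7.211 - 1.960
z_β = 2.367

Power = Φ(z_β) = Φ(2.367) ≈ 0.991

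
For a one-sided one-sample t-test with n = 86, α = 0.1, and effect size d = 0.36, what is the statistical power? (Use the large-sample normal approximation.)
Power ≈ 0.98

Power calculation (one-sample t-test, normal approximation):
z_β = d · √n - z_α
z_β = 0.36 · √86 - 1.282
z_β = 0.36 · 9.274 - 1.282
z_β = 2.057

Power = Φ(z_β) = Φ(2.057) ≈ 0.980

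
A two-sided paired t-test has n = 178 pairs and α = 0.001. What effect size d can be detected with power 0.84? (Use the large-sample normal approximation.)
d ≈ 0.32

Minimum detectable effect (paired t-test, normal approximation):
d = (z_{α/2} + z_β) / √n
d = (3.291 + 0.994) / √178
d = 4.285 / 13.342
d ≈ 0.32

By Cohen's convention (0.2 small / 0.5 medium / 0.8 large): small effect.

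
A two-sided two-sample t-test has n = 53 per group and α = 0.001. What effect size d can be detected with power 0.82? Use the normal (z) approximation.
d ≈ 0.82

Minimum detectable effect (two-sample t-test, normal approximation):
d = (z_{α/2} + z_β) / √(n/2)
d = (3.291 + 0.915) / √(53/2)
d = 4.206 / 5.148
d ≈ 0.82

By Cohen's convention (0.2 small / 0.5 medium / 0.8 large): large effect.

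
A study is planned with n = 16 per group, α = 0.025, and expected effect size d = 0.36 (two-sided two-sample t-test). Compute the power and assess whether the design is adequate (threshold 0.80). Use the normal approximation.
Power ≈ 0.11; the study is underpowered (power < 0.80)

Power calculation (two-sample t-test, normal approximation):
z_β = d · √(n/2) - z_{α/2}
z_β = 0.36 · √(16/2) - 2.241
z_β = 0.36 · 2.828 - 2.241
z_β = -1.223

Power = Φ(z_β) = Φ(-1.223) ≈ 0.111

Effect size d = 0.36 is small by Cohen's convention (0.2/0.5/0.8).

Threshold: power ≥ 0.80 is conventionally adequate.
Power ≈ 0.11 → the study is underpowered (power < 0.80).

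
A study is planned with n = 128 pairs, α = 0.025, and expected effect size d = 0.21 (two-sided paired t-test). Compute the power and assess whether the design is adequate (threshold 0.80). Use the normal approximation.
Power ≈ 0.55; the study is underpowered (power < 0.80)

Power calculation (paired t-test, normal approximation):
z_β = d · √n - z_{α/2}
z_β = 0.21 · √128 - 2.241
z_β = 0.21 · 11.314 - 2.241
z_β = 0.134

Power = Φ(z_β) = Φ(0.134) ≈ 0.553

Effect size d = 0.21 is small by Cohen's convention (0.2/0.5/0.8).

Threshold: power ≥ 0.80 is conventionally adequate.
Power ≈ 0.55 → the study is underpowered (power < 0.80).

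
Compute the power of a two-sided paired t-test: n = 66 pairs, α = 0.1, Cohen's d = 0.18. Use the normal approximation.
Power ≈ 0.43

Power calculation (paired t-test, normal approximation):
z_β = d · √n - z_{α/2}
z_β = 0.18 · √66 - 1.645
z_β = 0.18 · 8.124 - 1.645
z_β = -0.183

Power = Φ(z_β) = Φ(-0.183) ≈ 0.428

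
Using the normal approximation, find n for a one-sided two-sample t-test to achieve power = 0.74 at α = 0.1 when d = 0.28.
n = 95 per group

Sample size formula (two-sample t-test, normal approximation):
n = 2 · ((z_α + z_β) / d)²

z_α = 1.282 (for α = 0.1, one-sided)
z_β = 0.643 (for power = 0.74)
d = 0.28

n = 2 · ((1.282 + 0.643) / 0.28)²
n = 2 · (6.875)²
n ≈ 94.53
Round up to the next whole number: n = 95 per group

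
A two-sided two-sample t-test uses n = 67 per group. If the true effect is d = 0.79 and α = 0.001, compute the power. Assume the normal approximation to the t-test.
Power ≈ 0.90

Power calculation (two-sample t-test, normal approximation):
z_β = d · √(n/2) - z_{α/2}
z_β = 0.79 · √(67/2) - 3.291
z_β = 0.79 · 5.788 - 3.291
z_β = 1.282

Power = Φ(z_β) = Φ(1.282) ≈ 0.900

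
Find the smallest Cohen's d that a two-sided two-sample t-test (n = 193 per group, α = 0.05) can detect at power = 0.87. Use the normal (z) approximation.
d ≈ 0.31

Minimum detectable effect (two-sample t-test, normal approximation):
d = (z_{α/2} + z_β) / √(n/2)
d = (1.960 + 1.126) / √(193/2)
d = 3.086 / 9.823
d ≈ 0.31

By Cohen's convention (0.2 small / 0.5 medium / 0.8 large): small effect.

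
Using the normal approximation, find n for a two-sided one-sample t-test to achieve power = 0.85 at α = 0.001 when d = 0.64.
n = 46

Sample size formula (one-sample t-test, normal approximation):
n = ((z_{α/2} + z_β) / d)²

z_{α/2} = 3.291 (for α = 0.001, two-sided)
z_β = 1.036 (for power = 0.85)
d = 0.64

n = ((3.291 + 1.036) / 0.64)²
n = (6.761)²
n ≈ 45.71
Round up to the next whole number: n = 46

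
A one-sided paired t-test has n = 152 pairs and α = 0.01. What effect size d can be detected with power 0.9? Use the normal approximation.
d ≈ 0.29

Minimum detectable effect (paired t-test, normal approximation):
d = (z_α + z_β) / √n
d = (2.326 + 1.282) / √152
d = 3.608 / 12.329
d ≈ 0.29

By Cohen's convention (0.2 small / 0.5 medium / 0.8 large): small effect.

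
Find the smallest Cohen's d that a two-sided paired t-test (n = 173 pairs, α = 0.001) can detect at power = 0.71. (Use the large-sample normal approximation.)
d ≈ 0.29

Minimum detectable effect (paired t-test, normal approximation):
d = (z_{α/2} + z_β) / √n
d = (3.291 + 0.553) / √173
d = 3.844 / 13.153
d ≈ 0.29

By Cohen's convention (0.2 small / 0.5 medium / 0.8 large): small effect.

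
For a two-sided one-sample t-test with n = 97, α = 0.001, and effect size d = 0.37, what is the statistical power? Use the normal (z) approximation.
Power ≈ 0.64

Power calculation (one-sample t-test, normal approximation):
z_β = d · √n - z_{α/2}
z_β = 0.37 · √97 - 3.291
z_β = 0.37 · 9.849 - 3.291
z_β = 0.354

Power = Φ(z_β) = Φ(0.354) ≈ 0.638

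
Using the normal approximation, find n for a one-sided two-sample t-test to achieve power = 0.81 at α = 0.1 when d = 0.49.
n = 39 per group

Sample size formula (two-sample t-test, normal approximation):
n = 2 · ((z_α + z_β) / d)²

z_α = 1.282 (for α = 0.1, one-sided)
z_β = 0.878 (for power = 0.81)
d = 0.49

n = 2 · ((1.282 + 0.878) / 0.49)²
n = 2 · (4.408)²
n ≈ 38.86
Round up to the next whole number: n = 39 per group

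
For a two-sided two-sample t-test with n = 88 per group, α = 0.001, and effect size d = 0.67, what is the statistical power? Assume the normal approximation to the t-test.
Power ≈ 0.88

Power calculation (two-sample t-test, normal approximation):
z_β = d · √(n/2) - z_{α/2}
z_β = 0.67 · √(88/2) - 3.291
z_β = 0.67 · 6.633 - 3.291
z_β = 1.154

Power = Φ(z_β) = Φ(1.154) ≈ 0.876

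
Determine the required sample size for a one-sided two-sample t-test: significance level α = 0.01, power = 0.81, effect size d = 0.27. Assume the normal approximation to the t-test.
n = 282 per group

Sample size formula (two-sample t-test, normal approximation):
n = 2 · ((z_α + z_β) / d)²

z_α = 2.326 (for α = 0.01, one-sided)
z_β = 0.878 (for power = 0.81)
d = 0.27

n = 2 · ((2.326 + 0.878) / 0.27)²
n = 2 · (11.867)²
n ≈ 281.65
Round up to the next whole number: n = 282 per group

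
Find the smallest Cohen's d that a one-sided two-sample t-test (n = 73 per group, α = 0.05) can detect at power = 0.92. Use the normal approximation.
d ≈ 0.50

Minimum detectable effect (two-sample t-test, normal approximation):
d = (z_α + z_β) / √(n/2)
d = (1.645 + 1.405) / √(73/2)
d = 3.050 / 6.042
d ≈ 0.50

By Cohen's convention (0.2 small / 0.5 medium / 0.8 large): medium effect.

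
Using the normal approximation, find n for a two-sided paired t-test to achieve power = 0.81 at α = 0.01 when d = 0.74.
n = 22 pairs

Sample size formula (paired t-test, normal approximation):
n = ((z_{α/2} + z_β) / d)²

z_{α/2} = 2.576 (for α = 0.01, two-sided)
z_β = 0.878 (for power = 0.81)
d = 0.74

n = ((2.576 + 0.878) / 0.74)²
n = (4.668)²
n ≈ 21.79
Round up to the next whole number: n = 22 pairs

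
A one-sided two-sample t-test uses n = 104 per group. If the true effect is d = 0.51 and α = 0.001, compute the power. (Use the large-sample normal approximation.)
Power ≈ 0.72

Power calculation (two-sample t-test, normal approximation):
z_β = d · √(n/2) - z_α
z_β = 0.51 · √(104/2) - 3.090
z_β = 0.51 · 7.211 - 3.090
z_β = 0.587

Power = Φ(z_β) = Φ(0.587) ≈ 0.722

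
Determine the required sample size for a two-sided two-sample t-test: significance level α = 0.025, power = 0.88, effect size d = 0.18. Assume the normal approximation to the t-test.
n = 721 per group

Sample size formula (two-sample t-test, normal approximation):
n = 2 · ((z_{α/2} + z_β) / d)²

z_{α/2} = 2.241 (for α = 0.025, two-sided)
z_β = 1.175 (for power = 0.88)
d = 0.18

n = 2 · ((2.241 + 1.175) / 0.18)²
n = 2 · (18.978)²
n ≈ 720.33
Round up to the next whole number: n = 721 per group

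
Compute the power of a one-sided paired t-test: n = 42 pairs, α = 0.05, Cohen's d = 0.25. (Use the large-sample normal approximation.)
Power ≈ 0.49

Power calculation (paired t-test, normal approximation):
z_β = d · √n - z_α
z_β = 0.25 · √42 - 1.645
z_β = 0.25 · 6.481 - 1.645
z_β = -0.025

Power = Φ(z_β) = Φ(-0.025) ≈ 0.490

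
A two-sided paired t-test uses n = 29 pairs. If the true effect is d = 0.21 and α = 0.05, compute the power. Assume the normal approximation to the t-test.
Power ≈ 0.20

Power calculation (paired t-test, normal approximation):
z_β = d · √n - z_{α/2}
z_β = 0.21 · √29 - 1.960
z_β = 0.21 · 5.385 - 1.960
z_β = -0.829

Power = Φ(z_β) = Φ(-0.829) ≈ 0.204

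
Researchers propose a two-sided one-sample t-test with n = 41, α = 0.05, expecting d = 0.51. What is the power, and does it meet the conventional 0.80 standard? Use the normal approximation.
Power ≈ 0.90; the study is adequately powered (power ≥ 0.80)

Power calculation (one-sample t-test, normal approximation):
z_β = d · √n - z_{α/2}
z_β = 0.51 · √41 - 1.960
z_β = 0.51 · 6.403 - 1.960
z_β = 1.306

Power = Φ(z_β) = Φ(1.306) ≈ 0.904

Effect size d = 0.51 is medium by Cohen's convention (0.2/0.5/0.8).

Threshold: power ≥ 0.80 is conventionally adequate.
Power ≈ 0.90 → the study is adequately powered (power ≥ 0.80).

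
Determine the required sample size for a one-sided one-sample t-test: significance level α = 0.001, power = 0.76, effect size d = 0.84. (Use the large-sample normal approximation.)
n = 21

Sample size formula (one-sample t-test, normal approximation):
n = ((z_α + z_β) / d)²

z_α = 3.090 (for α = 0.001, one-sided)
z_β = 0.706 (for power = 0.76)
d = 0.84

n = ((3.090 + 0.706) / 0.84)²
n = (4.519)²
n ≈ 20.42
Round up to the next whole number: n = 21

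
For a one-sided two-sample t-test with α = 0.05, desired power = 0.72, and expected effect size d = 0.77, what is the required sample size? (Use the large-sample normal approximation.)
n = 17 per group

Sample size formula (two-sample t-test, normal approximation):
n = 2 · ((z_α + z_β) / d)²

z_α = 1.645 (for α = 0.05, one-sided)
z_β = 0.583 (for power = 0.72)
d = 0.77

n = 2 · ((1.645 + 0.583) / 0.77)²
n = 2 · (2.894)²
n ≈ 16.75
Round up to the next whole number: n = 17 per group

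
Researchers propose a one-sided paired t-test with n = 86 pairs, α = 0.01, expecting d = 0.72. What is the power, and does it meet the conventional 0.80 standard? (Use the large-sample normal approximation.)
Power ≈ 1.00; the study is adequately powered (power ≥ 0.80)

Power calculation (paired t-test, normal approximation):
z_β = d · √n - z_α
z_β = 0.72 · √86 - 2.326
z_β = 0.72 · 9.274 - 2.326
z_β = 4.351

Power = Φ(z_β) = Φ(4.351) ≈ 1.000

Effect size d = 0.72 is medium by Cohen's convention (0.2/0.5/0.8).

Threshold: power ≥ 0.80 is conventionally adequate.
Power ≈ 1.00 → the study is adequately powered (power ≥ 0.80).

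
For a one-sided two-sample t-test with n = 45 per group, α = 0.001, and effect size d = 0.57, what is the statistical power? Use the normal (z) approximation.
Power ≈ 0.35

Power calculation (two-sample t-test, normal approximation):
z_β = d · √(n/2) - z_α
z_β = 0.57 · √(45/2) - 3.090
z_β = 0.57 · 4.743 - 3.090
z_β = -0.386

Power = Φ(z_β) = Φ(-0.386) ≈ 0.350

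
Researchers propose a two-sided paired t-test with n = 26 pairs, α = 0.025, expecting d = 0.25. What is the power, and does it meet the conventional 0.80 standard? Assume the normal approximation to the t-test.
Power ≈ 0.17; the study is underpowered (power < 0.80)

Power calculation (paired t-test, normal approximation):
z_β = d · √n - z_{α/2}
z_β = 0.25 · √26 - 2.241
z_β = 0.25 · 5.099 - 2.241
z_β = -0.967

Power = Φ(z_β) = Φ(-0.967) ≈ 0.167

Effect size d = 0.25 is small by Cohen's convention (0.2/0.5/0.8).

Threshold: power ≥ 0.80 is conventionally adequate.
Power ≈ 0.17 → the study is underpowered (power < 0.80).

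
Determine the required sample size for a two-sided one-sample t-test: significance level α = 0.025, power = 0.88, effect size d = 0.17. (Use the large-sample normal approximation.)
n = 404

Sample size formula (one-sample t-test, normal approximation):
n = ((z_{α/2} + z_β) / d)²

z_{α/2} = 2.241 (for α = 0.025, two-sided)
z_β = 1.175 (for power = 0.88)
d = 0.17

n = ((2.241 + 1.175) / 0.17)²
n = (20.094)²
n ≈ 403.77
Round up to the next whole number: n = 404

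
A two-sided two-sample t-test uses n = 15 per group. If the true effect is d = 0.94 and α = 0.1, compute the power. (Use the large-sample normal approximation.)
Power ≈ 0.82

Power calculation (two-sample t-test, normal approximation):
z_β = d · √(n/2) - z_{α/2}
z_β = 0.94 · √(15/2) - 1.645
z_β = 0.94 · 2.739 - 1.645
z_β = 0.929

Power = Φ(z_β) = Φ(0.929) ≈ 0.824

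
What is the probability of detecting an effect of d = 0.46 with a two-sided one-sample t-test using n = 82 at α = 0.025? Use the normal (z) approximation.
Power ≈ 0.97

Power calculation (one-sample t-test, normal approximation):
z_β = d · √n - z_{α/2}
z_β = 0.46 · √82 - 2.241
z_β = 0.46 · 9.055 - 2.241
z_β = 1.924

Power = Φ(z_β) = Φ(1.924) ≈ 0.973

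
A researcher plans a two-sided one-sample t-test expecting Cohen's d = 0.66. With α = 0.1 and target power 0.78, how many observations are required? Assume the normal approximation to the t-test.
n = 14

Sample size formula (one-sample t-test, normal approximation):
n = ((z_{α/2} + z_β) / d)²

z_{α/2} = 1.645 (for α = 0.1, two-sided)
z_β = 0.772 (for power = 0.78)
d = 0.66

n = ((1.645 + 0.772) / 0.66)²
n = (3.662)²
n ≈ 13.41
Round up to the next whole number: n = 14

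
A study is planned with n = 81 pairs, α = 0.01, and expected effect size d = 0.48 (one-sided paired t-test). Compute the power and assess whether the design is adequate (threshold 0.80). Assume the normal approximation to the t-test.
Power ≈ 0.98; the study is adequately powered (power ≥ 0.80)

Power calculation (paired t-test, normal approximation):
z_β = d · √n - z_α
z_β = 0.48 · √81 - 2.326
z_β = 0.48 · 9.000 - 2.326
z_β = 1.994

Power = Φ(z_β) = Φ(1.994) ≈ 0.977

Effect size d = 0.48 is small by Cohen's convention (0.2/0.5/0.8).

Threshold: power ≥ 0.80 is conventionally adequate.
Power ≈ 0.98 → the study is adequately powered (power ≥ 0.80).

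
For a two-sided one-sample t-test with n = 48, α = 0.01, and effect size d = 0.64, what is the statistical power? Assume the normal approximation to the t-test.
Power ≈ 0.97

Power calculation (one-sample t-test, normal approximation):
z_β = d · √n - z_{α/2}
z_β = 0.64 · √48 - 2.576
z_β = 0.64 · 6.928 - 2.576
z_β = 1.858

Power = Φ(z_β) = Φ(1.858) ≈ 0.968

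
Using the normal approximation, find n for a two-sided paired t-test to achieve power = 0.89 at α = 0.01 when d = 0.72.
n = 28 pairs

Sample size formula (paired t-test, normal approximation):
n = ((z_{α/2} + z_β) / d)²

z_{α/2} = 2.576 (for α = 0.01, two-sided)
z_β = 1.227 (for power = 0.89)
d = 0.72

n = ((2.576 + 1.227) / 0.72)²
n = (5.282)²
n ≈ 27.90
Round up to the next whole number: n = 28 pairs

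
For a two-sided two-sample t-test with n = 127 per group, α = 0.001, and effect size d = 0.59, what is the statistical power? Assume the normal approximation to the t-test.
Power ≈ 0.92

Power calculation (two-sample t-test, normal approximation):
z_β = d · √(n/2) - z_{α/2}
z_β = 0.59 · √(127/2) - 3.291
z_β = 0.59 · 7.969 - 3.291
z_β = 1.411

Power = Φ(z_β) = Φ(1.411) ≈ 0.921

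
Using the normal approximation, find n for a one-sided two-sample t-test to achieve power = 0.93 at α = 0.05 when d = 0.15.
n = 866 per group

Sample size formula (two-sample t-test, normal approximation):
n = 2 · ((z_α + z_β) / d)²

z_α = 1.645 (for α = 0.05, one-sided)
z_β = 1.476 (for power = 0.93)
d = 0.15

n = 2 · ((1.645 + 1.476) / 0.15)²
n = 2 · (20.807)²
n ≈ 865.86
Round up to the next whole number: n = 866 per group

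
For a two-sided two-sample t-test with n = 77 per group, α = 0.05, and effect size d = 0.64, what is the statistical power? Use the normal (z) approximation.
Power ≈ 0.98

Power calculation (two-sample t-test, normal approximation):
z_β = d · √(n/2) - z_{α/2}
z_β = 0.64 · √(77/2) - 1.960
z_β = 0.64 · 6.205 - 1.960
z_β = 2.011

Power = Φ(z_β) = Φ(2.011) ≈ 0.978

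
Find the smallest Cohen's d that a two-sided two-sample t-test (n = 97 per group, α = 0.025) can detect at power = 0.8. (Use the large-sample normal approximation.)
d ≈ 0.44

Minimum detectable effect (two-sample t-test, normal approximation):
d = (z_{α/2} + z_β) / √(n/2)
d = (2.241 + 0.842) / √(97/2)
d = 3.083 / 6.964
d ≈ 0.44

By Cohen's convention (0.2 small / 0.5 medium / 0.8 large): small effect.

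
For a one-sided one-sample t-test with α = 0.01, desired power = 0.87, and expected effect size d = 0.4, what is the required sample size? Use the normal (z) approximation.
n = 75

Sample size formula (one-sample t-test, normal approximation):
n = ((z_α + z_β) / d)²

z_α = 2.326 (for α = 0.01, one-sided)
z_β = 1.126 (for power = 0.87)
d = 0.4

n = ((2.326 + 1.126) / 0.4)²
n = (8.630)²
n ≈ 74.48
Round up to the next whole number: n = 75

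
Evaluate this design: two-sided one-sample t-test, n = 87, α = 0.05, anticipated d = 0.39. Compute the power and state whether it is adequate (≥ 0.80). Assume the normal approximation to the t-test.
Power ≈ 0.95; the study is adequately powered (power ≥ 0.80)

Power calculation (one-sample t-test, normal approximation):
z_β = d · √n - z_{α/2}
z_β = 0.39 · √87 - 1.960
z_β = 0.39 · 9.327 - 1.960
z_β = 1.678

Power = Φ(z_β) = Φ(1.678) ≈ 0.953

Effect size d = 0.39 is small by Cohen's convention (0.2/0.5/0.8).

Threshold: power ≥ 0.80 is conventionally adequate.
Power ≈ 0.95 → the study is adequately powered (power ≥ 0.80).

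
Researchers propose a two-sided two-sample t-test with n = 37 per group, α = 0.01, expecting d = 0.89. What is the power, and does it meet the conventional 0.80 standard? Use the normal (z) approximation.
Power ≈ 0.89; the study is adequately powered (power ≥ 0.80)

Power calculation (two-sample t-test, normal approximation):
z_β = d · √(n/2) - z_{α/2}
z_β = 0.89 · √(37/2) - 2.576
z_β = 0.89 · 4.301 - 2.576
z_β = 1.252

Power = Φ(z_β) = Φ(1.252) ≈ 0.895

Effect size d = 0.89 is large by Cohen's convention (0.2/0.5/0.8).

Threshold: power ≥ 0.80 is conventionally adequate.
Power ≈ 0.89 → the study is adequately powered (power ≥ 0.80).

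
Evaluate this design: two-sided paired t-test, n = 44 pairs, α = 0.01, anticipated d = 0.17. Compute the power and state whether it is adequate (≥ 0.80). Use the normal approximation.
Power ≈ 0.07; the study is underpowered (power < 0.80)

Power calculation (paired t-test, normal approximation):
z_β = d · √n - z_{α/2}
z_β = 0.17 · √44 - 2.576
z_β = 0.17 · 6.633 - 2.576
z_β = -1.448

Power = Φ(z_β) = Φ(-1.448) ≈ 0.074

Effect size d = 0.17 is very small by Cohen's convention (0.2/0.5/0.8).

Threshold: power ≥ 0.80 is conventionally adequate.
Power ≈ 0.07 → the study is underpowered (power < 0.80).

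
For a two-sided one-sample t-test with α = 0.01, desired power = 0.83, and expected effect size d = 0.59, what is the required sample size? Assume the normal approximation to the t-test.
n = 36

Sample size formula (one-sample t-test, normal approximation):
n = ((z_{α/2} + z_β) / d)²

z_{α/2} = 2.576 (for α = 0.01, two-sided)
z_β = 0.954 (for power = 0.83)
d = 0.59

n = ((2.576 + 0.954) / 0.59)²
n = (5.983)²
n ≈ 35.80
Round up to the next whole number: n = 36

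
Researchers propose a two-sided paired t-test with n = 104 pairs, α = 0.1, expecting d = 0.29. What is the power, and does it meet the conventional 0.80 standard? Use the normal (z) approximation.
Power ≈ 0.91; the study is adequately powered (power ≥ 0.80)

Power calculation (paired t-test, normal approximation):
z_β = d · √n - z_{α/2}
z_β = 0.29 · √104 - 1.645
z_β = 0.29 · 10.198 - 1.645
z_β = 1.313

Power = Φ(z_β) = Φ(1.313) ≈ 0.905

Effect size d = 0.29 is small by Cohen's convention (0.2/0.5/0.8).

Threshold: power ≥ 0.80 is conventionally adequate.
Power ≈ 0.91 → the study is adequately powered (power ≥ 0.80).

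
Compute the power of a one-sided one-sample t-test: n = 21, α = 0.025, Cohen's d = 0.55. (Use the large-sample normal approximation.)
Power ≈ 0.71

Power calculation (one-sample t-test, normal approximation):
z_β = d · √n - z_α
z_β = 0.55 · √21 - 1.960
z_β = 0.55 · 4.583 - 1.960
z_β = 0.560

Power = Φ(z_β) = Φ(0.560) ≈ 0.712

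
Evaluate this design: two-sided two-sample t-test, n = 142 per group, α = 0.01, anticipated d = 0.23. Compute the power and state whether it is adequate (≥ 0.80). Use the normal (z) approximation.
Power ≈ 0.26; the study is underpowered (power < 0.80)

Power calculation (two-sample t-test, normal approximation):
z_β = d · √(n/2) - z_{α/2}
z_β = 0.23 · √(142/2) - 2.576
z_β = 0.23 · 8.426 - 2.576
z_β = -0.638

Power = Φ(z_β) = Φ(-0.638) ≈ 0.262

Effect size d = 0.23 is small by Cohen's convention (0.2/0.5/0.8).

Threshold: power ≥ 0.80 is conventionally adequate.
Power ≈ 0.26 → the study is underpowered (power < 0.80).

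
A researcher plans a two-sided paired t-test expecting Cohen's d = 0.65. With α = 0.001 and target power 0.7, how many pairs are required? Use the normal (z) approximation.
n = 35 pairs

Sample size formula (paired t-test, normal approximation):
n = ((z_{α/2} + z_β) / d)²

z_{α/2} = 3.291 (for α = 0.001, two-sided)
z_β = 0.524 (for power = 0.7)
d = 0.65

n = ((3.291 + 0.524) / 0.65)²
n = (5.869)²
n ≈ 34.45
Round up to the next whole number: n = 35 pairs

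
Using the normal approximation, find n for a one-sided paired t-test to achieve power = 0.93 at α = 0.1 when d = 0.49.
n = 32 pairs

Sample size formula (paired t-test, normal approximation):
n = ((z_α + z_β) / d)²

z_α = 1.282 (for α = 0.1, one-sided)
z_β = 1.476 (for power = 0.93)
d = 0.49

n = ((1.282 + 1.476) / 0.49)²
n = (5.629)²
n ≈ 31.69
Round up to the next whole number: n = 32 pairs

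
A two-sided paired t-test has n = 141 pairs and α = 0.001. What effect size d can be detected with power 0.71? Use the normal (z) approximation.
d ≈ 0.32

Minimum detectable effect (paired t-test, normal approximation):
d = (z_{α/2} + z_β) / √n
d = (3.291 + 0.553) / √141
d = 3.844 / 11.874
d ≈ 0.32

By Cohen's convention (0.2 small / 0.5 medium / 0.8 large): small effect.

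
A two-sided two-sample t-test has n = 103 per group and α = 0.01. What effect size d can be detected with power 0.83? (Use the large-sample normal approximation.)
d ≈ 0.49

Minimum detectable effect (two-sample t-test, normal approximation):
d = (z_{α/2} + z_β) / √(n/2)
d = (2.576 + 0.954) / √(103/2)
d = 3.530 / 7.176
d ≈ 0.49

By Cohen's convention (0.2 small / 0.5 medium / 0.8 large): small effect.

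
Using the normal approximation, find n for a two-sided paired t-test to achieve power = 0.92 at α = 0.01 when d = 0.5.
n = 64 pairs

Sample size formula (paired t-test, normal approximation):
n = ((z_{α/2} + z_β) / d)²

z_{α/2} = 2.576 (for α = 0.01, two-sided)
z_β = 1.405 (for power = 0.92)
d = 0.5

n = ((2.576 + 1.405) / 0.5)²
n = (7.962)²
n ≈ 63.39
Round up to the next whole number: n = 64 pairs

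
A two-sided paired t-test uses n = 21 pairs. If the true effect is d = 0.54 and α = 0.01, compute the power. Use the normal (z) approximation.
Power ≈ 0.46

Power calculation (paired t-test, normal approximation):
z_β = d · √n - z_{α/2}
z_β = 0.54 · √21 - 2.576
z_β = 0.54 · 4.583 - 2.576
z_β = -0.101

Power = Φ(z_β) = Φ(-0.101) ≈ 0.460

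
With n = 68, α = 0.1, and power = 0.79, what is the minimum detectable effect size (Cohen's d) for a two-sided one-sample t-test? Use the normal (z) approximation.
d ≈ 0.30

Minimum detectable effect (one-sample t-test, normal approximation):
d = (z_{α/2} + z_β) / √n
d = (1.645 + 0.806) / √68
d = 2.451 / 8.246
d ≈ 0.30

By Cohen's convention (0.2 small / 0.5 medium / 0.8 large): small effect.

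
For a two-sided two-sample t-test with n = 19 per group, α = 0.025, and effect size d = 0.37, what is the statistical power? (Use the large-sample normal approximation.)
Power ≈ 0.14

Power calculation (two-sample t-test, normal approximation):
z_β = d · √(n/2) - z_{α/2}
z_β = 0.37 · √(19/2) - 2.241
z_β = 0.37 · 3.082 - 2.241
z_β = -1.101

Power = Φ(z_β) = Φ(-1.101) ≈ 0.135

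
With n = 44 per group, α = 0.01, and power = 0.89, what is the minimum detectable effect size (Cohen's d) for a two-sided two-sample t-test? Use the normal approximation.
d ≈ 0.81

Minimum detectable effect (two-sample t-test, normal approximation):
d = (z_{α/2} + z_β) / √(n/2)
d = (2.576 + 1.227) / √(44/2)
d = 3.802 / 4.690
d ≈ 0.81

By Cohen's convention (0.2 small / 0.5 medium / 0.8 large): large effect.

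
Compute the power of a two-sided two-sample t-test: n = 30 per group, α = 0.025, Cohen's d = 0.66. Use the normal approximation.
Power ≈ 0.62

Power calculation (two-sample t-test, normal approximation):
z_β = d · √(n/2) - z_{α/2}
z_β = 0.66 · √(30/2) - 2.241
z_β = 0.66 · 3.873 - 2.241
z_β = 0.315

Power = Φ(z_β) = Φ(0.315) ≈ 0.624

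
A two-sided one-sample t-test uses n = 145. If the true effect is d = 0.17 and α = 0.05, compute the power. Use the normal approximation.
Power ≈ 0.53

Power calculation (one-sample t-test, normal approximation):
z_β = d · √n - z_{α/2}
z_β = 0.17 · √145 - 1.960
z_β = 0.17 · 12.042 - 1.960
z_β = 0.087

Power = Φ(z_β) = Φ(0.087) ≈ 0.535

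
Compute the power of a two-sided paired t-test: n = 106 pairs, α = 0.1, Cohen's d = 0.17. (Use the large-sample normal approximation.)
Power ≈ 0.54

Power calculation (paired t-test, normal approximation):
z_β = d · √n - z_{α/2}
z_β = 0.17 · √106 - 1.645
z_β = 0.17 · 10.296 - 1.645
z_β = 0.105

Power = Φ(z_β) = Φ(0.105) ≈ 0.542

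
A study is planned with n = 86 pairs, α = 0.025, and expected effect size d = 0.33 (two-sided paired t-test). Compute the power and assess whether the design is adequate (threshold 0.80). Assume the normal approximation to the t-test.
Power ≈ 0.79; the study is underpowered (power < 0.80)

Power calculation (paired t-test, normal approximation):
z_β = d · √n - z_{α/2}
z_β = 0.33 · √86 - 2.241
z_β = 0.33 · 9.274 - 2.241
z_β = 0.819

Power = Φ(z_β) = Φ(0.819) ≈ 0.794

Effect size d = 0.33 is small by Cohen's convention (0.2/0.5/0.8).

Threshold: power ≥ 0.80 is conventionally adequate.
Power ≈ 0.79 → the study is underpowered (power < 0.80).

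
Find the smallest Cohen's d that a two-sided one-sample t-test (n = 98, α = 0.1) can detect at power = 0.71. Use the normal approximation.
d ≈ 0.22

Minimum detectable effect (one-sample t-test, normal approximation):
d = (z_{α/2} + z_β) / √n
d = (1.645 + 0.553) / √98
d = 2.198 / 9.899
d ≈ 0.22

By Cohen's convention (0.2 small / 0.5 medium / 0.8 large): small effect.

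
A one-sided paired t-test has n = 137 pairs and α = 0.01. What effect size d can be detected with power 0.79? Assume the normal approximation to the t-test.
d ≈ 0.27

Minimum detectable effect (paired t-test, normal approximation):
d = (z_α + z_β) / √n
d = (2.326 + 0.806) / √137
d = 3.133 / 11.705
d ≈ 0.27

By Cohen's convention (0.2 small / 0.5 medium / 0.8 large): small effect.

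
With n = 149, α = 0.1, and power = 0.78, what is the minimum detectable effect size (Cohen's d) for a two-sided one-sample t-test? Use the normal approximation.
d ≈ 0.20

Minimum detectable effect (one-sample t-test, normal approximation):
d = (z_{α/2} + z_β) / √n
d = (1.645 + 0.772) / √149
d = 2.417 / 12.207
d ≈ 0.20

By Cohen's convention (0.2 small / 0.5 medium / 0.8 large): small effect.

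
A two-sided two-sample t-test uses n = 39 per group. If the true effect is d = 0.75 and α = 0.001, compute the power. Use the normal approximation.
Power ≈ 0.51

Power calculation (two-sample t-test, normal approximation):
z_β = d · √(n/2) - z_{α/2}
z_β = 0.75 · √(39/2) - 3.291
z_β = 0.75 · 4.416 - 3.291
z_β = 0.021

Power = Φ(z_β) = Φ(0.021) ≈ 0.509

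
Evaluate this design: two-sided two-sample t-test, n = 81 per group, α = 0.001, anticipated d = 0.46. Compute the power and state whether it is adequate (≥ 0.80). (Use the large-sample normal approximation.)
Power ≈ 0.36; the study is underpowered (power < 0.80)

Power calculation (two-sample t-test, normal approximation):
z_β = d · √(n/2) - z_{α/2}
z_β = 0.46 · √(81/2) - 3.291
z_β = 0.46 · 6.364 - 3.291
z_β = -0.363

Power = Φ(z_β) = Φ(-0.363) ≈ 0.358

Effect size d = 0.46 is small by Cohen's convention (0.2/0.5/0.8).

Threshold: power ≥ 0.80 is conventionally adequate.
Power ≈ 0.36 → the study is underpowered (power < 0.80).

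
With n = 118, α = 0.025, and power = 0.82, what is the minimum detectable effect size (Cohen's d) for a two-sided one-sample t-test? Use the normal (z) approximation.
d ≈ 0.29

Minimum detectable effect (one-sample t-test, normal approximation):
d = (z_{α/2} + z_β) / √n
d = (2.241 + 0.915) / √118
d = 3.157 / 10.863
d ≈ 0.29

By Cohen's convention (0.2 small / 0.5 medium / 0.8 large): small effect.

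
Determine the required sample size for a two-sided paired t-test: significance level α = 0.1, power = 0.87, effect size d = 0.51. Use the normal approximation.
n = 30 pairs

Sample size formula (paired t-test, normal approximation):
n = ((z_{α/2} + z_β) / d)²

z_{α/2} = 1.645 (for α = 0.1, two-sided)
z_β = 1.126 (for power = 0.87)
d = 0.51

n = ((1.645 + 1.126) / 0.51)²
n = (5.433)²
n ≈ 29.52
Round up to the next whole number: n = 30 pairs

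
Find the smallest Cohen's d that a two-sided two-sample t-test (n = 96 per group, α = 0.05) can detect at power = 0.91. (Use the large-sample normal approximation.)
d ≈ 0.48

Minimum detectable effect (two-sample t-test, normal approximation):
d = (z_{α/2} + z_β) / √(n/2)
d = (1.960 + 1.341) / √(96/2)
d = 3.301 / 6.928
d ≈ 0.48

By Cohen's convention (0.2 small / 0.5 medium / 0.8 large): small effect.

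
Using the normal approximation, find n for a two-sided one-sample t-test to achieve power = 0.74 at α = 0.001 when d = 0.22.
n = 320

Sample size formula (one-sample t-test, normal approximation):
n = ((z_{α/2} + z_β) / d)²

z_{α/2} = 3.291 (for α = 0.001, two-sided)
z_β = 0.643 (for power = 0.74)
d = 0.22

n = ((3.291 + 0.643) / 0.22)²
n = (17.882)²
n ≈ 319.77
Round up to the next whole number: n = 320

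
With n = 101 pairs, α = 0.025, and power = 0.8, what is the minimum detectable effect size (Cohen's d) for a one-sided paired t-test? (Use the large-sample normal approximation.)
d ≈ 0.28

Minimum detectable effect (paired t-test, normal approximation):
d = (z_α + z_β) / √n
d = (1.960 + 0.842) / √101
d = 2.802 / 10.050
d ≈ 0.28

By Cohen's convention (0.2 small / 0.5 medium / 0.8 large): small effect.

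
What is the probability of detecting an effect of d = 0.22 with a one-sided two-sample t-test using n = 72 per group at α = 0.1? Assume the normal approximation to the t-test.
Power ≈ 0.52

Power calculation (two-sample t-test, normal approximation):
z_β = d · √(n/2) - z_α
z_β = 0.22 · √(72/2) - 1.282
z_β = 0.22 · 6.000 - 1.282
z_β = 0.038

Power = Φ(z_β) = Φ(0.038) ≈ 0.515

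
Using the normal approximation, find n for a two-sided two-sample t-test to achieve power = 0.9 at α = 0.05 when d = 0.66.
n = 49 per group

Sample size formula (two-sample t-test, normal approximation):
n = 2 · ((z_{α/2} + z_β) / d)²

z_{α/2} = 1.960 (for α = 0.05, two-sided)
z_β = 1.282 (for power = 0.9)
d = 0.66

n = 2 · ((1.960 + 1.282) / 0.66)²
n = 2 · (4.912)²
n ≈ 48.26
Round up to the next whole number: n = 49 per group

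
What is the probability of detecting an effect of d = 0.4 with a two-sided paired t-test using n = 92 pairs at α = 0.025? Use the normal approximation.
Power ≈ 0.94

Power calculation (paired t-test, normal approximation):
z_β = d · √n - z_{α/2}
z_β = 0.4 · √92 - 2.241
z_β = 0.4 · 9.592 - 2.241
z_β = 1.595

Power = Φ(z_β) = Φ(1.595) ≈ 0.945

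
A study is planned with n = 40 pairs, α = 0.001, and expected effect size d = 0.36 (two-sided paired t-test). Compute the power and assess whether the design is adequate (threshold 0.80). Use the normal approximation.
Power ≈ 0.16; the study is underpowered (power < 0.80)

Power calculation (paired t-test, normal approximation):
z_β = d · √n - z_{α/2}
z_β = 0.36 · √40 - 3.291
z_β = 0.36 · 6.325 - 3.291
z_β = -1.014

Power = Φ(z_β) = Φ(-1.014) ≈ 0.155

Effect size d = 0.36 is small by Cohen's convention (0.2/0.5/0.8).

Threshold: power ≥ 0.80 is conventionally adequate.
Power ≈ 0.16 → the study is underpowered (power < 0.80).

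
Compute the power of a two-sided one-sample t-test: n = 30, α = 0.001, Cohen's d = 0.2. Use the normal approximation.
Power ≈ 0.01

Power calculation (one-sample t-test, normal approximation):
z_β = d · √n - z_{α/2}
z_β = 0.2 · √30 - 3.291
z_β = 0.2 · 5.477 - 3.291
z_β = -2.195

Power = Φ(z_β) = Φ(-2.195) ≈ 0.014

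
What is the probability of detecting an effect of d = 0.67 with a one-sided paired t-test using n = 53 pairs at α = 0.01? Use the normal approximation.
Power ≈ 0.99

Power calculation (paired t-test, normal approximation):
z_β = d · √n - z_α
z_β = 0.67 · √53 - 2.326
z_β = 0.67 · 7.280 - 2.326
z_β = 2.551

Power = Φ(z_β) = Φ(2.551) ≈ 0.995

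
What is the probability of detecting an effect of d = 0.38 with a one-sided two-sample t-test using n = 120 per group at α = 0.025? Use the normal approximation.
Power ≈ 0.84

Power calculation (two-sample t-test, normal approximation):
z_β = d · √(n/2) - z_α
z_β = 0.38 · √(120/2) - 1.960
z_β = 0.38 · 7.746 - 1.960
z_β = 0.984

Power = Φ(z_β) = Φ(0.984) ≈ 0.837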